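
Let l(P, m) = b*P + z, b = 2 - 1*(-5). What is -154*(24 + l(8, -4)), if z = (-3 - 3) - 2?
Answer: -11088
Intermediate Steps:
z = -8 (z = -6 - 2 = -8)
b = 7 (b = 2 + 5 = 7)
l(P, m) = -8 + 7*P (l(P, m) = 7*P - 8 = -8 + 7*P)
-154*(24 + l(8, -4)) = -154*(24 + (-8 + 7*8)) = -154*(24 + (-8 + 56)) = -154*(24 + 48) = -154*72 = -11088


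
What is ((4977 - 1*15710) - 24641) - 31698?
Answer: -67072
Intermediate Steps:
((4977 - 1*15710) - 24641) - 31698 = ((4977 - 15710) - 24641) - 31698 = (-10733 - 24641) - 31698 = -35374 - 31698 = -67072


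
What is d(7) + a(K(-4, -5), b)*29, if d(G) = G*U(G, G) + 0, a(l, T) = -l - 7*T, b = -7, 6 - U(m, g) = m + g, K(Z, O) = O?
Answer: 1510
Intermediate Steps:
U(m, g) = 6 - g - m (U(m, g) = 6 - (m + g) = 6 - (g + m) = 6 + (-g - m) = 6 - g - m)
d(G) = G*(6 - 2*G) (d(G) = G*(6 - G - G) + 0 = G*(6 - 2*G) + 0 = G*(6 - 2*G))
d(7) + a(K(-4, -5), b)*29 = 2*7*(3 - 1*7) + (-1*(-5) - 7*(-7))*29 = 2*7*(3 - 7) + (5 + 49)*29 = 2*7*(-4) + 54*29 = -56 + 1566 = 1510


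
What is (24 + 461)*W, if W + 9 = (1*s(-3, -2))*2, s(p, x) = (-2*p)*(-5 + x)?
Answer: -45105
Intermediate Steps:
s(p, x) = -2*p*(-5 + x)
W = -93 (W = -9 + (1*(2*(-3)*(5 - 1*(-2))))*2 = -9 + (1*(2*(-3)*(5 + 2)))*2 = -9 + (1*(2*(-3)*7))*2 = -9 + (1*(-42))*2 = -9 - 42*2 = -9 - 84 = -93)
(24 + 461)*W = (24 + 461)*(-93) = 485*(-93) = -45105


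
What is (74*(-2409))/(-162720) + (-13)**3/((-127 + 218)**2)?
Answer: 1103279/1328880 ≈ 0.83023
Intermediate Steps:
(74*(-2409))/(-162720) + (-13)**3/((-127 + 218)**2) = -178266*(-1/162720) - 2197/(91**2) = 29711/27120 - 2197/8281 = 29711/27120 - 2197*1/8281 = 29711/27120 - 13/49 = 1103279/1328880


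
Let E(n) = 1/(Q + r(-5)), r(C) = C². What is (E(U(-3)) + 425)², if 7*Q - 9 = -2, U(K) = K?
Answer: 122124601/676 ≈ 1.8066e+5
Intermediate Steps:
Q = 1 (Q = 9/7 + (⅐)*(-2) = 9/7 - 2/7 = 1)
E(n) = 1/26 (E(n) = 1/(1 + (-5)²) = 1/(1 + 25) = 1/26)
(E(U(-3)) + 425)² = (1/26 + 425)² = (11051/26)² = 122124601/676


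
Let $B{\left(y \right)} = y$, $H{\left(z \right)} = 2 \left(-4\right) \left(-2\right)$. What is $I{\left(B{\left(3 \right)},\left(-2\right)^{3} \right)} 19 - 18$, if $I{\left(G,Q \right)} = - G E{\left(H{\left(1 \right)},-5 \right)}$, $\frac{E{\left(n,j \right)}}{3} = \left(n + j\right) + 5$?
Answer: $-2754$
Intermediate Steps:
$H{\left(z \right)} = 16$ ($H{\left(z \right)} = \left(-8\right) \left(-2\right) = 16$)
$E{\left(n,j \right)} = 15 + 3 j + 3 n$ ($E{\left(n,j \right)} = 3 \left(\left(n + j\right) + 5\right) = 3 \left(\left(j + n\right) + 5\right) = 3 \left(5 + j + n\right) = 15 + 3 j + 3 n$)
$I{\left(G,Q \right)} = - 48 G$ ($I{\left(G,Q \right)} = - G \left(15 + 3 \left(-5\right) + 3 \cdot 16\right) = - G \left(15 - 15 + 48\right) = - G 48 = - 48 G$)
$I{\left(B{\left(3 \right)},\left(-2\right)^{3} \right)} 19 - 18 = \left(-48\right) 3 \cdot 19 - 18 = \left(-144\right) 19 - 18 = -2736 - 18 = -2754$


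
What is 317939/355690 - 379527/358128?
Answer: -3521850073/21230424720 ≈ -0.16589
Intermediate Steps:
317939/355690 - 379527/358128 = 317939*(1/355690) - 379527*1/358128 = 317939/355690 - 126509/119376 = -3521850073/21230424720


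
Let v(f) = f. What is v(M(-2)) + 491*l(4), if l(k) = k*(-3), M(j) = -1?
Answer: -5893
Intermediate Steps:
l(k) = -3*k
v(M(-2)) + 491*l(4) = -1 + 491*(-3*4) = -1 + 491*(-12) = -1 - 5892 = -5893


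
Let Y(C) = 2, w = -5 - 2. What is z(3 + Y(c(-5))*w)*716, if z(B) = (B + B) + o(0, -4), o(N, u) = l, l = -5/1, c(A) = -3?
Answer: -19332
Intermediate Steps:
w = -7
l = -5 (l = -5*1 = -5)
o(N, u) = -5
z(B) = -5 + 2*B (z(B) = (B + B) - 5 = 2*B - 5 = -5 + 2*B)
z(3 + Y(c(-5))*w)*716 = (-5 + 2*(3 + 2*(-7)))*716 = (-5 + 2*(3 - 14))*716 = (-5 + 2*(-11))*716 = (-5 - 22)*716 = -27*716 = -19332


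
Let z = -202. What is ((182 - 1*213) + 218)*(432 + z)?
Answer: 43010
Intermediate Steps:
((182 - 1*213) + 218)*(432 + z) = ((182 - 1*213) + 218)*(432 - 202) = ((182 - 213) + 218)*230 = (-31 + 218)*230 = 187*230 = 43010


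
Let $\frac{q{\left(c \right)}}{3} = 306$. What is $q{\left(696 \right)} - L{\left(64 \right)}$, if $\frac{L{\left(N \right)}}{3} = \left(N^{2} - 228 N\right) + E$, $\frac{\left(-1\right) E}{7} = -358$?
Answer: $24888$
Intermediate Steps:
$E = 2506$ ($E = \left(-7\right) \left(-358\right) = 2506$)
$q{\left(c \right)} = 918$ ($q{\left(c \right)} = 3 \cdot 306 = 918$)
$L{\left(N \right)} = 7518 - 684 N + 3 N^{2}$ ($L{\left(N \right)} = 3 \left(\left(N^{2} - 228 N\right) + 2506\right) = 3 \left(2506 + N^{2} - 228 N\right) = 7518 - 684 N + 3 N^{2}$)
$q{\left(696 \right)} - L{\left(64 \right)} = 918 - \left(7518 - 43776 + 3 \cdot 64^{2}\right) = 918 - \left(7518 - 43776 + 3 \cdot 4096\right) = 918 - \left(7518 - 43776 + 12288\right) = 918 - -23970 = 918 + 23970 = 24888$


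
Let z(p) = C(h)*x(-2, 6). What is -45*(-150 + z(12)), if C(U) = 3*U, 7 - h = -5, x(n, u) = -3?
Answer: 11610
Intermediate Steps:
h = 12 (h = 7 - 1*(-5) = 7 + 5 = 12)
z(p) = -108 (z(p) = (3*12)*(-3) = 36*(-3) = -108)
-45*(-150 + z(12)) = -45*(-150 - 108) = -45*(-258) = 11610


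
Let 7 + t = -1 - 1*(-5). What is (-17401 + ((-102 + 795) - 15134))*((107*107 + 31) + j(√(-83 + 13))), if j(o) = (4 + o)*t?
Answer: -365164056 + 95526*I*√70 ≈ -3.6516e+8 + 7.9923e+5*I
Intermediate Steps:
t = -3 (t = -7 + (-1 - 1*(-5)) = -7 + (-1 + 5) = -7 + 4 = -3)
j(o) = -12 - 3*o (j(o) = (4 + o)*(-3) = -12 - 3*o)
(-17401 + ((-102 + 795) - 15134))*((107*107 + 31) + j(√(-83 + 13))) = (-17401 + ((-102 + 795) - 15134))*((107*107 + 31) + (-12 - 3*√(-83 + 13))) = (-17401 + (693 - 15134))*((11449 + 31) + (-12 - 3*I*√70)) = (-17401 - 14441)*(11480 + (-12 - 3*I*√70)) = -31842*(11480 + (-12 - 3*I*√70)) = -31842*(11468 - 3*I*√70) = -365164056 + 95526*I*√70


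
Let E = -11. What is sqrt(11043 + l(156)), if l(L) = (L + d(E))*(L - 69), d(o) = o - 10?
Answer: 6*sqrt(633) ≈ 150.96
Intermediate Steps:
d(o) = -10 + o
l(L) = (-69 + L)*(-21 + L) (l(L) = (L + (-10 - 11))*(L - 69) = (L - 21)*(-69 + L) = (-21 + L)*(-69 + L) = (-69 + L)*(-21 + L))
sqrt(11043 + l(156)) = sqrt(11043 + (1449 + 156**2 - 90*156)) = sqrt(11043 + (1449 + 24336 - 14040)) = sqrt(11043 + 11745) = sqrt(22788) = 6*sqrt(633)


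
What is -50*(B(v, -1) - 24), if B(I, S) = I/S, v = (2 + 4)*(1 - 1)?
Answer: 1200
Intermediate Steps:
v = 0 (v = 6*0 = 0)
-50*(B(v, -1) - 24) = -50*(0/(-1) - 24) = -50*(0*(-1) - 24) = -50*(0 - 24) = -50*(-24) = 1200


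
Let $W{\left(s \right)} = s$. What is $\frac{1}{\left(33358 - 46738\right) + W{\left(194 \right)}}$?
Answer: $- \frac{1}{13186} \approx -7.5838 \cdot 10^{-5}$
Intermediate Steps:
$\frac{1}{\left(33358 - 46738\right) + W{\left(194 \right)}} = \frac{1}{\left(33358 - 46738\right) + 194} = \frac{1}{-13380 + 194} = \frac{1}{-13186} = - \frac{1}{13186}$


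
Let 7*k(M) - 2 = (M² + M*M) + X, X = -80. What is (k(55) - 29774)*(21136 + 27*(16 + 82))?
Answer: -4814570772/7 ≈ -6.8780e+8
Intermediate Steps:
k(M) = -78/7 + 2*M²/7 (k(M) = 2/7 + ((M² + M*M) - 80)/7 = 2/7 + ((M² + M²) - 80)/7 = 2/7 + (2*M² - 80)/7 = 2/7 + (-80 + 2*M²)/7 = 2/7 + (-80/7 + 2*M²/7) = -78/7 + 2*M²/7)
(k(55) - 29774)*(21136 + 27*(16 + 82)) = ((-78/7 + (2/7)*55²) - 29774)*(21136 + 27*(16 + 82)) = ((-78/7 + (2/7)*3025) - 29774)*(21136 + 27*98) = ((-78/7 + 6050/7) - 29774)*(21136 + 2646) = (5972/7 - 29774)*23782 = -202446/7*23782 = -4814570772/7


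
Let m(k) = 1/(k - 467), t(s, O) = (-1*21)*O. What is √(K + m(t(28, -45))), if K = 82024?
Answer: √18741172094/478 ≈ 286.40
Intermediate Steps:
t(s, O) = -21*O
m(k) = 1/(-467 + k)
√(K + m(t(28, -45))) = √(82024 + 1/(-467 - 21*(-45))) = √(82024 + 1/(-467 + 945)) = √(82024 + 1/478) = √(39207473/478) = √18741172094/478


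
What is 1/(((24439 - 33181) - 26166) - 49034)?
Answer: -1/83942 ≈ -1.1913e-5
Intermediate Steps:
1/(((24439 - 33181) - 26166) - 49034) = 1/((-8742 - 26166) - 49034) = 1/(-34908 - 49034) = 1/(-83942) = -1/83942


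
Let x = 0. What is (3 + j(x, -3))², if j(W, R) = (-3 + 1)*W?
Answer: 9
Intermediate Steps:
j(W, R) = -2*W
(3 + j(x, -3))² = (3 - 2*0)² = (3 + 0)² = 3² = 9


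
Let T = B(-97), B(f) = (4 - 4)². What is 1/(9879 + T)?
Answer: 1/9879 ≈ 0.00010122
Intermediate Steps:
B(f) = 0 (B(f) = 0² = 0)
T = 0
1/(9879 + T) = 1/(9879 + 0) = 1/9879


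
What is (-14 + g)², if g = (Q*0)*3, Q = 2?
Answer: 196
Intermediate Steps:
g = 0 (g = (2*0)*3 = 0*3 = 0)
(-14 + g)² = (-14 + 0)² = (-14)² = 196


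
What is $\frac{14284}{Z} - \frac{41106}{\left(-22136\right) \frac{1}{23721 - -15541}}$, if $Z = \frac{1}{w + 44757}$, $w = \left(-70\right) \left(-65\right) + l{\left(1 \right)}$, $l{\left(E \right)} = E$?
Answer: $\frac{3898085297991}{5534} \approx 7.0439 \cdot 10^{8}$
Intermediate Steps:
$w = 4551$ ($w = \left(-70\right) \left(-65\right) + 1 = 4550 + 1 = 4551$)
$Z = \frac{1}{49308}$ ($Z = \frac{1}{4551 + 44757} = \frac{1}{49308} \approx 2.0281 \cdot 10^{-5}$)
$\frac{14284}{Z} - \frac{41106}{\left(-22136\right) \frac{1}{23721 - -15541}} = 14284 \frac{1}{\frac{1}{49308}} - \frac{41106}{\left(-22136\right) \frac{1}{23721 - -15541}} = 14284 \cdot 49308 - \frac{41106}{\left(-22136\right) \frac{1}{23721 + 15541}} = 704315472 - \frac{41106}{\left(-22136\right) \frac{1}{39262}} = 704315472 - \frac{41106}{- \frac{11068}{19631}} = 704315472 - - \frac{403475943}{5534} = 704315472 + \frac{403475943}{5534} = \frac{3898085297991}{5534}$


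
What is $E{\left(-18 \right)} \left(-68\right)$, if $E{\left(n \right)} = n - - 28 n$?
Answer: $35496$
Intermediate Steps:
$E{\left(n \right)} = 29 n$ ($E{\left(n \right)} = n + 28 n = 29 n$)
$E{\left(-18 \right)} \left(-68\right) = 29 \left(-18\right) \left(-68\right) = \left(-522\right) \left(-68\right) = 35496$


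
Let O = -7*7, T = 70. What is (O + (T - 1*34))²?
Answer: 169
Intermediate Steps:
O = -49
(O + (T - 1*34))² = (-49 + (70 - 1*34))² = (-49 + (70 - 34))² = (-49 + 36)² = (-13)² = 169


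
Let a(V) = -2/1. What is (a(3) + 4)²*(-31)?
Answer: -124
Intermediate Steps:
a(V) = -2 (a(V) = -2*1 = -2)
(a(3) + 4)²*(-31) = (-2 + 4)²*(-31) = 2²*(-31) = 4*(-31) = -124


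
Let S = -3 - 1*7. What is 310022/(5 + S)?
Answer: -310022/5 ≈ -62004.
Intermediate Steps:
S = -10 (S = -3 - 7 = -10)
310022/(5 + S) = 310022/(5 - 10) = 310022/(-5) = 310022*(-1/5) = -310022/5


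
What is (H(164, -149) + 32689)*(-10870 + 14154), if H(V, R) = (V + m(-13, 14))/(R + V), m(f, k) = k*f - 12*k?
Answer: 536549772/5 ≈ 1.0731e+8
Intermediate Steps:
m(f, k) = -12*k + f*k (m(f, k) = f*k - 12*k = -12*k + f*k)
H(V, R) = (-350 + V)/(R + V) (H(V, R) = (V + 14*(-12 - 13))/(R + V) = (V + 14*(-25))/(R + V) = (V - 350)/(R + V) = (-350 + V)/(R + V))
(H(164, -149) + 32689)*(-10870 + 14154) = ((-350 + 164)/(-149 + 164) + 32689)*(-10870 + 14154) = (-186/15 + 32689)*3284 = ((1/15)*(-186) + 32689)*3284 = (-62/5 + 32689)*3284 = (163383/5)*3284 = 536549772/5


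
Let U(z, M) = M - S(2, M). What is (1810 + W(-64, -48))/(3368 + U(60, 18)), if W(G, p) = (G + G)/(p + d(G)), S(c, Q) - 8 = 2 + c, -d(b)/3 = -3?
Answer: 35359/65793 ≈ 0.53743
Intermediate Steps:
d(b) = 9 (d(b) = -3*(-3) = 9)
S(c, Q) = 10 + c (S(c, Q) = 8 + (2 + c) = 10 + c)
W(G, p) = 2*G/(9 + p) (W(G, p) = (G + G)/(p + 9) = (2*G)/(9 + p) = 2*G/(9 + p))
U(z, M) = -12 + M (U(z, M) = M - (10 + 2) = M - 1*12 = M - 12 = -12 + M)
(1810 + W(-64, -48))/(3368 + U(60, 18)) = (1810 + 2*(-64)/(9 - 48))/(3368 + (-12 + 18)) = (1810 + 2*(-64)/(-39))/(3368 + 6) = (1810 + 2*(-64)*(-1/39))/3374 = (1810 + 128/39)*(1/3374) = (70718/39)*(1/3374) = 35359/65793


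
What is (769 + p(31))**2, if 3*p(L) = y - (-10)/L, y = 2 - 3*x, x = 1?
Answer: 567964224/961 ≈ 5.9101e+5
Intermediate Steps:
y = -1 (y = 2 - 3*1 = 2 - 3 = -1)
p(L) = -1/3 + 10/(3*L) (p(L) = (-1 - (-10)/L)/3 = (-1 + 10/L)/3 = -1/3 + 10/(3*L))
(769 + p(31))**2 = (769 + (1/3)*(10 - 1*31)/31)**2 = (769 + (1/3)*(1/31)*(10 - 31))**2 = (769 + (1/3)*(1/31)*(-21))**2 = (769 - 7/31)**2 = (23832/31)**2 = 567964224/961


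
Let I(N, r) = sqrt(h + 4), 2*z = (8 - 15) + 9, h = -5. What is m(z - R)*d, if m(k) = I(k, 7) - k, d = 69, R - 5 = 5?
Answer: 621 + 69*I ≈ 621.0 + 69.0*I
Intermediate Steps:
R = 10 (R = 5 + 5 = 10)
z = 1 (z = ((8 - 15) + 9)/2 = (-7 + 9)/2 = (1/2)*2 = 1)
I(N, r) = I (I(N, r) = sqrt(-5 + 4) = sqrt(-1) = I)
m(k) = I - k
m(z - R)*d = (I - (1 - 1*10))*69 = (I - (1 - 10))*69 = (I - 1*(-9))*69 = (I + 9)*69 = (9 + I)*69 = 621 + 69*I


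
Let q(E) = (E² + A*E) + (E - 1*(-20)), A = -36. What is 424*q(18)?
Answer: -121264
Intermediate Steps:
q(E) = 20 + E² - 35*E (q(E) = (E² - 36*E) + (E - 1*(-20)) = (E² - 36*E) + (E + 20) = (E² - 36*E) + (20 + E) = 20 + E² - 35*E)
424*q(18) = 424*(20 + 18² - 35*18) = 424*(20 + 324 - 630) = 424*(-286) = -121264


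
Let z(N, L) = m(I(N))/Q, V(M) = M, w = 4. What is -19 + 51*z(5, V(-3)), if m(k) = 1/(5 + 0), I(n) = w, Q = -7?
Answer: -716/35 ≈ -20.457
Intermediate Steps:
I(n) = 4
m(k) = ⅕ (m(k) = 1/5 = ⅕)
z(N, L) = -1/35 (z(N, L) = (⅕)/(-7) = (⅕)*(-⅐) = -1/35)
-19 + 51*z(5, V(-3)) = -19 + 51*(-1/35) = -19 - 51/35 = -716/35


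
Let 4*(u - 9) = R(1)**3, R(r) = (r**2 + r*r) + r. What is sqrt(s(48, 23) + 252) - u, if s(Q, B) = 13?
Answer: -63/4 + sqrt(265) ≈ 0.52882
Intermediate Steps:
R(r) = r + 2*r**2 (R(r) = (r**2 + r**2) + r = 2*r**2 + r = r + 2*r**2)
u = 63/4 (u = 9 + (1*(1 + 2*1))**3/4 = 9 + (1*(1 + 2))**3/4 = 9 + (1*3)**3/4 = 9 + (1/4)*3**3 = 9 + (1/4)*27 = 9 + 27/4 = 63/4 ≈ 15.750)
sqrt(s(48, 23) + 252) - u = sqrt(13 + 252) - 1*63/4 = sqrt(265) - 63/4 = -63/4 + sqrt(265)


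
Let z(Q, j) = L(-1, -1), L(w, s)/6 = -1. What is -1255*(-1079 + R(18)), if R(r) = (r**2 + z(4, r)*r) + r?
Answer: 1060475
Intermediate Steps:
L(w, s) = -6 (L(w, s) = 6*(-1) = -6)
z(Q, j) = -6
R(r) = r**2 - 5*r (R(r) = (r**2 - 6*r) + r = r**2 - 5*r)
-1255*(-1079 + R(18)) = -1255*(-1079 + 18*(-5 + 18)) = -1255*(-1079 + 18*13) = -1255*(-1079 + 234) = -1255*(-845) = 1060475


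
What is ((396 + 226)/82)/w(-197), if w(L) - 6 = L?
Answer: -311/7831 ≈ -0.039714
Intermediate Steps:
w(L) = 6 + L
((396 + 226)/82)/w(-197) = ((396 + 226)/82)/(6 - 197) = (622*(1/82))/(-191) = (311/41)*(-1/191) = -311/7831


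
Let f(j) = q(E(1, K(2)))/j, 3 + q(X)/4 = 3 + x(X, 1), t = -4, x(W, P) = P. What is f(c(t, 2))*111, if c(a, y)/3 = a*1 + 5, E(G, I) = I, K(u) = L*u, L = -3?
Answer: 148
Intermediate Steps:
K(u) = -3*u
q(X) = 4 (q(X) = -12 + 4*(3 + 1) = -12 + 4*4 = -12 + 16 = 4)
c(a, y) = 15 + 3*a (c(a, y) = 3*(a*1 + 5) = 3*(a + 5) = 3*(5 + a) = 15 + 3*a)
f(j) = 4/j
f(c(t, 2))*111 = (4/(15 + 3*(-4)))*111 = (4/(15 - 12))*111 = (4/3)*111 = 148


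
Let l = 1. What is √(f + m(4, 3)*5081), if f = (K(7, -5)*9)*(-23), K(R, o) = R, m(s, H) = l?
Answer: 4*√227 ≈ 60.266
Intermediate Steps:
m(s, H) = 1
f = -1449 (f = (7*9)*(-23) = 63*(-23) = -1449)
√(f + m(4, 3)*5081) = √(-1449 + 1*5081) = √(-1449 + 5081) = √3632 = 4*√227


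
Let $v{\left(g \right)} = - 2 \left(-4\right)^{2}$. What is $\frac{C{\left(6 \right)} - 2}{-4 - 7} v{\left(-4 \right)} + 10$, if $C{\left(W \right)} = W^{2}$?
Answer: $\frac{1198}{11} \approx 108.91$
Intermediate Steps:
$v{\left(g \right)} = -32$ ($v{\left(g \right)} = \left(-2\right) 16 = -32$)
$\frac{C{\left(6 \right)} - 2}{-4 - 7} v{\left(-4 \right)} + 10 = \frac{6^{2} - 2}{-4 - 7} \left(-32\right) + 10 = \frac{36 - 2}{-11} \left(-32\right) + 10 = 34 \left(- \frac{1}{11}\right) \left(-32\right) + 10 = \left(- \frac{34}{11}\right) \left(-32\right) + 10 = \frac{1088}{11} + 10 = \frac{1198}{11}$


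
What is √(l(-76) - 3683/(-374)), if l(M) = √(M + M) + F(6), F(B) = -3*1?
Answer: √(957814 + 279752*I*√38)/374 ≈ 3.2365 + 1.9046*I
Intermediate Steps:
F(B) = -3
l(M) = -3 + √2*√M (l(M) = √(M + M) - 3 = √(2*M) - 3 = √2*√M - 3 = -3 + √2*√M)
√(l(-76) - 3683/(-374)) = √((-3 + √2*√(-76)) - 3683/(-374)) = √((-3 + √2*(2*I*√19)) - 3683*(-1/374)) = √((-3 + 2*I*√38) + 3683/374) = √(2561/374 + 2*I*√38)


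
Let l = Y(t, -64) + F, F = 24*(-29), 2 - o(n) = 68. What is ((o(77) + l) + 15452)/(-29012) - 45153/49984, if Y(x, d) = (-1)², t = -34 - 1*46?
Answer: -511073445/362533952 ≈ -1.4097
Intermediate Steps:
t = -80 (t = -34 - 46 = -80)
o(n) = -66 (o(n) = 2 - 1*68 = 2 - 68 = -66)
Y(x, d) = 1
F = -696
l = -695 (l = 1 - 696 = -695)
((o(77) + l) + 15452)/(-29012) - 45153/49984 = ((-66 - 695) + 15452)/(-29012) - 45153/49984 = (-761 + 15452)*(-1/29012) - 45153*1/49984 = 14691*(-1/29012) - 45153/49984 = -14691/29012 - 45153/49984 = -511073445/362533952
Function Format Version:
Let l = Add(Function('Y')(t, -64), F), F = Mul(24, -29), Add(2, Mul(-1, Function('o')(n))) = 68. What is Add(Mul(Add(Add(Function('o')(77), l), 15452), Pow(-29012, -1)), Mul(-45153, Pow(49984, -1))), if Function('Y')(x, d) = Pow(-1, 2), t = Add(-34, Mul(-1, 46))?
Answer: Rational(-511073445, 362533952) ≈ -1.4097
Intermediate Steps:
t = -80 (t = Add(-34, -46) = -80)
Function('o')(n) = -66 (Function('o')(n) = Add(2, Mul(-1, 68)) = Add(2, -68) = -66)
Function('Y')(x, d) = 1
F = -696
l = -695 (l = Add(1, -696) = -695)
Add(Mul(Add(Add(Function('o')(77), l), 15452), Pow(-29012, -1)), Mul(-45153, Pow(49984, -1))) = Add(Mul(Add(Add(-66, -695), 15452), Pow(-29012, -1)), Mul(-45153, Pow(49984, -1))) = Add(Mul(Add(-761, 15452), Rational(-1, 29012)), Mul(-45153, Rational(1, 49984))) = Add(Mul(14691, Rational(-1, 29012)), Rational(-45153, 49984)) = Add(Rational(-14691, 29012), Rational(-45153, 49984)) = Rational(-511073445, 362533952)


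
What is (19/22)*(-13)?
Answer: -247/22 ≈ -11.227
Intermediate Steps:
(19/22)*(-13) = -247/22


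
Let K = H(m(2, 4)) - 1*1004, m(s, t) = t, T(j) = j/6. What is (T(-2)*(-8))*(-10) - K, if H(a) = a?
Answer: 2920/3 ≈ 973.33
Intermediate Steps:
T(j) = j/6 (T(j) = j*(⅙) = j/6)
K = -1000 (K = 4 - 1*1004 = 4 - 1004 = -1000)
(T(-2)*(-8))*(-10) - K = (((⅙)*(-2))*(-8))*(-10) - 1*(-1000) = -⅓*(-8)*(-10) + 1000 = (8/3)*(-10) + 1000 = -80/3 + 1000 = 2920/3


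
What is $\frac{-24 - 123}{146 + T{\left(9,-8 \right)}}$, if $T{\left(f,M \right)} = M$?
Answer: $- \frac{49}{46} \approx -1.0652$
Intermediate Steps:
$\frac{-24 - 123}{146 + T{\left(9,-8 \right)}} = \frac{-24 - 123}{146 - 8} = - \frac{147}{138} = \left(-147\right) \frac{1}{138} = - \frac{49}{46}$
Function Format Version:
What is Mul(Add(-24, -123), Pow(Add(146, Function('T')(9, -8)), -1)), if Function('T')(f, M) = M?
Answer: Rational(-49, 46) ≈ -1.0652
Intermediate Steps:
Mul(Add(-24, -123), Pow(Add(146, Function('T')(9, -8)), -1)) = Mul(Add(-24, -123), Pow(Add(146, -8), -1)) = Mul(-147, Pow(138, -1)) = Mul(-147, Rational(1, 138)) = Rational(-49, 46)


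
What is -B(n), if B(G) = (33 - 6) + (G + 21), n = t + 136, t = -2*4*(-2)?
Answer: -200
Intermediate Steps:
t = 16 (t = -8*(-2) = 16)
n = 152 (n = 16 + 136 = 152)
B(G) = 48 + G (B(G) = 27 + (21 + G) = 48 + G)
-B(n) = -(48 + 152) = -1*200 = -200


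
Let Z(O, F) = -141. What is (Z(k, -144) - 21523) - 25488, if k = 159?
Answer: -47152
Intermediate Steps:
(Z(k, -144) - 21523) - 25488 = (-141 - 21523) - 25488 = -21664 - 25488 = -47152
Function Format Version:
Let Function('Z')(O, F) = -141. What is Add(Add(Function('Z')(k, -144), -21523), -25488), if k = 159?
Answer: -47152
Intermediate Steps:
Add(Add(Function('Z')(k, -144), -21523), -25488) = Add(Add(-141, -21523), -25488) = Add(-21664, -25488) = -47152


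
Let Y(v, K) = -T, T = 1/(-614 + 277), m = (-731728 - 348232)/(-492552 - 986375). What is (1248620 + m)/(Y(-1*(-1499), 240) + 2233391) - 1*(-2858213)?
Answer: 265127532514974736689/92759875018328 ≈ 2.8582e+6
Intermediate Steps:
m = 1079960/1478927 (m = -1079960/(-1478927) = -1079960*(-1/1478927) = 1079960/1478927 ≈ 0.73023)
T = -1/337 (T = 1/(-337) = -1/337 ≈ -0.0029674)
Y(v, K) = 1/337 (Y(v, K) = -1*(-1/337) = 1/337)
(1248620 + m)/(Y(-1*(-1499), 240) + 2233391) - 1*(-2858213) = (1248620 + 1079960/1478927)/(1/337 + 2233391) - 1*(-2858213) = 1846618910700/(1478927*(752652768/337)) + 2858213 = (1846618910700/1478927)*(337/752652768) + 2858213 = 51859214408825/92759875018328 + 2858213 = 265127532514974736689/92759875018328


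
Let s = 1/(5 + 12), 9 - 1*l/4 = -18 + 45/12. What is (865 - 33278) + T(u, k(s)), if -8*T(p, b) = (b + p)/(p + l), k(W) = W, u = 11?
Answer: -114612415/3536 ≈ -32413.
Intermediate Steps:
l = 93 (l = 36 - 4*(-18 + 45/12) = 36 - 4*(-18 + 45*(1/12)) = 36 - 4*(-18 + 15/4) = 36 - 4*(-57/4) = 36 + 57 = 93)
s = 1/17 ≈ 0.058824
T(p, b) = -(b + p)/(8*(93 + p)) (T(p, b) = -(b + p)/(8*(p + 93)) = -(b + p)/(8*(93 + p)))
(865 - 33278) + T(u, k(s)) = (865 - 33278) + (-1*1/17 - 1*11)/(8*(93 + 11)) = -32413 + (1/8)*(-1/17 - 11)/104 = -32413 + (1/8)*(1/104)*(-188/17) = -32413 - 47/3536 = -114612415/3536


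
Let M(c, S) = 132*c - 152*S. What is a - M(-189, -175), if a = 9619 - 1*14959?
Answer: -6992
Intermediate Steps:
a = -5340 (a = 9619 - 14959 = -5340)
M(c, S) = -152*S + 132*c
a - M(-189, -175) = -5340 - (-152*(-175) + 132*(-189)) = -5340 - (26600 - 24948) = -5340 - 1*1652 = -5340 - 1652 = -6992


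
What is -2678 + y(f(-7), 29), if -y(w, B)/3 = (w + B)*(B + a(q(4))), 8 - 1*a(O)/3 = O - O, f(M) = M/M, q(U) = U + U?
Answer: -7448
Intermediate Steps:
q(U) = 2*U
f(M) = 1
a(O) = 24 (a(O) = 24 - 3*(O - O) = 24 - 3*0 = 24 + 0 = 24)
y(w, B) = -3*(24 + B)*(B + w) (y(w, B) = -3*(w + B)*(B + 24) = -3*(B + w)*(24 + B) = -3*(24 + B)*(B + w))
-2678 + y(f(-7), 29) = -2678 + (-72*29 - 72*1 - 3*29² - 3*29*1) = -2678 + (-2088 - 72 - 3*841 - 87) = -2678 + (-2088 - 72 - 2523 - 87) = -2678 - 4770 = -7448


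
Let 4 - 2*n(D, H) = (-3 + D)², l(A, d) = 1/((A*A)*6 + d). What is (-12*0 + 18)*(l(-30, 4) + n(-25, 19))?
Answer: -18968031/2702 ≈ -7020.0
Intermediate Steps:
l(A, d) = 1/(d + 6*A²) (l(A, d) = 1/(A²*6 + d) = 1/(6*A² + d) = 1/(d + 6*A²))
n(D, H) = 2 - (-3 + D)²/2
(-12*0 + 18)*(l(-30, 4) + n(-25, 19)) = (-12*0 + 18)*(1/(4 + 6*(-30)²) + (2 - (-3 - 25)²/2)) = (0 + 18)*(1/(4 + 6*900) + (2 - ½*(-28)²)) = 18*(1/(4 + 5400) + (2 - ½*784)) = 18*(1/5404 + (2 - 392)) = 18*(1/5404 - 390) = 18*(-2107559/5404) = -18968031/2702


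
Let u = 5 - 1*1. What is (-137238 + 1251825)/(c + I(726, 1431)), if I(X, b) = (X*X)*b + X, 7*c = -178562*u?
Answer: 7802109/5279011126 ≈ 0.0014779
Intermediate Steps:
u = 4 (u = 5 - 1 = 4)
c = -714248/7 (c = (-178562*4)/7 = (1/7)*(-714248) = -714248/7 ≈ -1.0204e+5)
I(X, b) = X + b*X**2 (I(X, b) = X**2*b + X = b*X**2 + X = X + b*X**2)
(-137238 + 1251825)/(c + I(726, 1431)) = (-137238 + 1251825)/(-714248/7 + 726*(1 + 726*1431)) = 1114587/(-714248/7 + 726*(1 + 1038906)) = 1114587/(-714248/7 + 726*1038907) = 1114587/(-714248/7 + 754246482) = 1114587/(5279011126/7) = 1114587*(7/5279011126) = 7802109/5279011126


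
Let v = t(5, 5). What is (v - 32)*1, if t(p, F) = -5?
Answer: -37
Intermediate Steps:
v = -5
(v - 32)*1 = (-5 - 32)*1 = -37*1 = -37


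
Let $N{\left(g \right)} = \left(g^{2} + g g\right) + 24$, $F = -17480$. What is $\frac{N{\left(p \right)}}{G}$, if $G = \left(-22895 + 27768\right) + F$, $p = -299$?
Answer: $- \frac{178826}{12607} \approx -14.185$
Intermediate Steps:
$N{\left(g \right)} = 24 + 2 g^{2}$ ($N{\left(g \right)} = \left(g^{2} + g^{2}\right) + 24 = 2 g^{2} + 24 = 24 + 2 g^{2}$)
$G = -12607$ ($G = \left(-22895 + 27768\right) - 17480 = 4873 - 17480 = -12607$)
$\frac{N{\left(p \right)}}{G} = \frac{24 + 2 \left(-299\right)^{2}}{-12607} = \left(24 + 2 \cdot 89401\right) \left(- \frac{1}{12607}\right) = \left(24 + 178802\right) \left(- \frac{1}{12607}\right) = 178826 \left(- \frac{1}{12607}\right) = - \frac{178826}{12607}$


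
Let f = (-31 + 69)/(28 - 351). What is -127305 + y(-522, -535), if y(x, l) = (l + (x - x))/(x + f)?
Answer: -1129950085/8876 ≈ -1.2730e+5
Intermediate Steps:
f = -2/17 (f = 38/(-323) = 38*(-1/323) = -2/17 ≈ -0.11765)
y(x, l) = l/(-2/17 + x) (y(x, l) = (l + (x - x))/(x - 2/17) = (l + 0)/(-2/17 + x) = l/(-2/17 + x))
-127305 + y(-522, -535) = -127305 + 17*(-535)/(-2 + 17*(-522)) = -127305 + 17*(-535)/(-2 - 8874) = -127305 + 17*(-535)/(-8876) = -127305 + 17*(-535)*(-1/8876) = -127305 + 9095/8876 = -1129950085/8876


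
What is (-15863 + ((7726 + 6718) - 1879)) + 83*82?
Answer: 3508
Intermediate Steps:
(-15863 + ((7726 + 6718) - 1879)) + 83*82 = (-15863 + (14444 - 1879)) + 6806 = (-15863 + 12565) + 6806 = -3298 + 6806 = 3508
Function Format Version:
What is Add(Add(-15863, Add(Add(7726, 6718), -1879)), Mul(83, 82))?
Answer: 3508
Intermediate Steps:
Add(Add(-15863, Add(Add(7726, 6718), -1879)), Mul(83, 82)) = Add(Add(-15863, Add(14444, -1879)), 6806) = Add(Add(-15863, 12565), 6806) = Add(-3298, 6806) = 3508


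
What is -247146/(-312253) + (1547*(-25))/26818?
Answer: -5448423347/8374000954 ≈ -0.65064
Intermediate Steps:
-247146/(-312253) + (1547*(-25))/26818 = -247146*(-1/312253) - 38675*1/26818 = 247146/312253 - 38675/26818 = -5448423347/8374000954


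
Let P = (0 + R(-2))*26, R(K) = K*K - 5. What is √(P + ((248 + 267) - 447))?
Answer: √42 ≈ 6.4807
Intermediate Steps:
R(K) = -5 + K² (R(K) = K² - 5 = -5 + K²)
P = -26 (P = (0 + (-5 + (-2)²))*26 = (0 + (-5 + 4))*26 = (0 - 1)*26 = -1*26 = -26)
√(P + ((248 + 267) - 447)) = √(-26 + ((248 + 267) - 447)) = √(-26 + (515 - 447)) = √(-26 + 68) = √42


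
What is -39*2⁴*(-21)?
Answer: 13104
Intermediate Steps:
-39*2⁴*(-21) = -39*16*(-21) = -624*(-21) = 13104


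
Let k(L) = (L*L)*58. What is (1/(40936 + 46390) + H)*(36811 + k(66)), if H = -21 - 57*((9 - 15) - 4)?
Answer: 13877236141525/87326 ≈ 1.5891e+8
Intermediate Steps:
k(L) = 58*L**2 (k(L) = L**2*58 = 58*L**2)
H = 549 (H = -21 - 57*(-6 - 4) = -21 - 57*(-10) = -21 + 570 = 549)
(1/(40936 + 46390) + H)*(36811 + k(66)) = (1/(40936 + 46390) + 549)*(36811 + 58*66**2) = (1/87326 + 549)*(36811 + 58*4356) = (1/87326 + 549)*(36811 + 252648) = (47941975/87326)*289459 = 13877236141525/87326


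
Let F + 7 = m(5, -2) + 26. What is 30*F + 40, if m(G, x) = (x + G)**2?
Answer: 880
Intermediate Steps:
m(G, x) = (G + x)**2
F = 28 (F = -7 + ((5 - 2)**2 + 26) = -7 + (3**2 + 26) = -7 + (9 + 26) = -7 + 35 = 28)
30*F + 40 = 30*28 + 40 = 840 + 40 = 880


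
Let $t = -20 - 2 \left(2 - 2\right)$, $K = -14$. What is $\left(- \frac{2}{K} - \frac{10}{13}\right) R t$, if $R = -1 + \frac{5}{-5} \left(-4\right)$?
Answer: $\frac{3420}{91} \approx 37.582$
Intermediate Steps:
$R = 3$ ($R = -1 + 5 \left(- \frac{1}{5}\right) \left(-4\right) = -1 - -4 = -1 + 4 = 3$)
$t = -20$ ($t = -20 - 2 \cdot 0 = -20 - 0 = -20 + 0 = -20$)
$\left(- \frac{2}{K} - \frac{10}{13}\right) R t = \left(- \frac{2}{-14} - \frac{10}{13}\right) 3 \left(-20\right) = \left(\left(-2\right) \left(- \frac{1}{14}\right) - \frac{10}{13}\right) 3 \left(-20\right) = \left(\frac{1}{7} - \frac{10}{13}\right) 3 \left(-20\right) = \left(- \frac{57}{91}\right) 3 \left(-20\right) = \left(- \frac{171}{91}\right) \left(-20\right) = \frac{3420}{91}$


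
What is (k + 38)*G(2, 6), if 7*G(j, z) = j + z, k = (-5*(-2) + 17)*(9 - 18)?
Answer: -1640/7 ≈ -234.29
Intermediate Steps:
k = -243 (k = (10 + 17)*(-9) = 27*(-9) = -243)
G(j, z) = j/7 + z/7 (G(j, z) = (j + z)/7 = j/7 + z/7)
(k + 38)*G(2, 6) = (-243 + 38)*((⅐)*2 + (⅐)*6) = -205*(2/7 + 6/7) = -205*8/7 = -1640/7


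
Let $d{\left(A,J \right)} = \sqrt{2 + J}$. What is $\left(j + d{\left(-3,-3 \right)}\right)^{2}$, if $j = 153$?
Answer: $\left(153 + i\right)^{2} \approx 23408.0 + 306.0 i$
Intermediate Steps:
$\left(j + d{\left(-3,-3 \right)}\right)^{2} = \left(153 + \sqrt{2 - 3}\right)^{2} = \left(153 + \sqrt{-1}\right)^{2} = \left(153 + i\right)^{2}$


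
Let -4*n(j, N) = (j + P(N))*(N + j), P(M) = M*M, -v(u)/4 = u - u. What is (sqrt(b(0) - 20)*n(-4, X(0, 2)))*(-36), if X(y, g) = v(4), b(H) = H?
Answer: 288*I*sqrt(5) ≈ 643.99*I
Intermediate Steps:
v(u) = 0 (v(u) = -4*(u - u) = -4*0 = 0)
P(M) = M**2
X(y, g) = 0
n(j, N) = -(N + j)*(j + N**2)/4 (n(j, N) = -(j + N**2)*(N + j)/4 = -(N + j)*(j + N**2)/4)
(sqrt(b(0) - 20)*n(-4, X(0, 2)))*(-36) = (sqrt(0 - 20)*(-1/4*0**3 - 1/4*(-4)**2 - 1/4*0*(-4) - 1/4*(-4)*0**2))*(-36) = (sqrt(-20)*(-1/4*0 - 1/4*16 + 0 - 1/4*(-4)*0))*(-36) = ((2*I*sqrt(5))*(0 - 4 + 0 + 0))*(-36) = ((2*I*sqrt(5))*(-4))*(-36) = -8*I*sqrt(5)*(-36) = 288*I*sqrt(5)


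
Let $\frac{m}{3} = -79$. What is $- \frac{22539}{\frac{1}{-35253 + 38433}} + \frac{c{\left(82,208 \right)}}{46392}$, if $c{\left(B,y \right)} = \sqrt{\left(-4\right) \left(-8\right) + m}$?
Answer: $-71674020 + \frac{i \sqrt{205}}{46392} \approx -7.1674 \cdot 10^{7} + 0.00030863 i$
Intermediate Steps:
$m = -237$ ($m = 3 \left(-79\right) = -237$)
$c{\left(B,y \right)} = i \sqrt{205}$ ($c{\left(B,y \right)} = \sqrt{\left(-4\right) \left(-8\right) - 237} = \sqrt{32 - 237} = \sqrt{-205} = i \sqrt{205}$)
$- \frac{22539}{\frac{1}{-35253 + 38433}} + \frac{c{\left(82,208 \right)}}{46392} = - \frac{22539}{\frac{1}{-35253 + 38433}} + \frac{i \sqrt{205}}{46392} = - \frac{22539}{\frac{1}{3180}} + i \sqrt{205} \cdot \frac{1}{46392} = - 22539 \frac{1}{\frac{1}{3180}} + \frac{i \sqrt{205}}{46392} = \left(-22539\right) 3180 + \frac{i \sqrt{205}}{46392} = -71674020 + \frac{i \sqrt{205}}{46392}$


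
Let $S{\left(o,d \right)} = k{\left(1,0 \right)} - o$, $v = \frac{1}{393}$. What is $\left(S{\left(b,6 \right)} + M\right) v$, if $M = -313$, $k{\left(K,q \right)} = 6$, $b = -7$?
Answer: $- \frac{100}{131} \approx -0.76336$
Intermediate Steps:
$v = \frac{1}{393} \approx 0.0025445$
$S{\left(o,d \right)} = 6 - o$
$\left(S{\left(b,6 \right)} + M\right) v = \left(\left(6 - -7\right) - 313\right) \frac{1}{393} = \left(\left(6 + 7\right) - 313\right) \frac{1}{393} = \left(13 - 313\right) \frac{1}{393} = \left(-300\right) \frac{1}{393} = - \frac{100}{131}$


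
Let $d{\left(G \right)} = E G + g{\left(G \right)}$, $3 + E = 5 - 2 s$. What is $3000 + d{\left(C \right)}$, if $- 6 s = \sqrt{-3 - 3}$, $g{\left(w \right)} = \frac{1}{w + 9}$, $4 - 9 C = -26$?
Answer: $\frac{333749}{111} + \frac{10 i \sqrt{6}}{9} \approx 3006.7 + 2.7217 i$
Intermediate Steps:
$C = \frac{10}{3}$ ($C = \frac{4}{9} - - \frac{26}{9} = \frac{4}{9} + \frac{26}{9} = \frac{10}{3} \approx 3.3333$)
$g{\left(w \right)} = \frac{1}{9 + w}$
$s = - \frac{i \sqrt{6}}{6}$ ($s = - \frac{\sqrt{-3 - 3}}{6} = - \frac{\sqrt{-6}}{6} = - \frac{i \sqrt{6}}{6} \approx - 0.40825 i$)
$E = 2 + \frac{i \sqrt{6}}{3}$ ($E = -3 + \left(5 - 2 \left(- \frac{i \sqrt{6}}{6}\right)\right) = -3 + \left(5 + \frac{i \sqrt{6}}{3}\right) = 2 + \frac{i \sqrt{6}}{3} \approx 2.0 + 0.8165 i$)
$d{\left(G \right)} = \frac{1}{9 + G} + G \left(2 + \frac{i \sqrt{6}}{3}\right)$ ($d{\left(G \right)} = \left(2 + \frac{i \sqrt{6}}{3}\right) G + \frac{1}{9 + G} = G \left(2 + \frac{i \sqrt{6}}{3}\right) + \frac{1}{9 + G} = \frac{1}{9 + G} + G \left(2 + \frac{i \sqrt{6}}{3}\right)$)
$3000 + d{\left(C \right)} = 3000 + \frac{3 + \frac{10 \left(6 + i \sqrt{6}\right) \left(9 + \frac{10}{3}\right)}{3}}{3 \left(9 + \frac{10}{3}\right)} = 3000 + \frac{3 + \frac{10}{3} \left(6 + i \sqrt{6}\right) \frac{37}{3}}{3 \cdot \frac{37}{3}} = 3000 + \frac{1}{3} \cdot \frac{3}{37} \left(3 + \left(\frac{740}{3} + \frac{370 i \sqrt{6}}{9}\right)\right) = 3000 + \frac{1}{3} \cdot \frac{3}{37} \left(\frac{749}{3} + \frac{370 i \sqrt{6}}{9}\right) = 3000 + \left(\frac{749}{111} + \frac{10 i \sqrt{6}}{9}\right) = \frac{333749}{111} + \frac{10 i \sqrt{6}}{9}$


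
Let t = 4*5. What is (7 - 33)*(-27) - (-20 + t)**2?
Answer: 702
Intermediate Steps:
t = 20
(7 - 33)*(-27) - (-20 + t)**2 = (7 - 33)*(-27) - (-20 + 20)**2 = -26*(-27) - 1*0**2 = 702 - 1*0 = 702 + 0 = 702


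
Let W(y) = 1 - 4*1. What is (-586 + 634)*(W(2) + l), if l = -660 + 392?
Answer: -13008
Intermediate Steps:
l = -268
W(y) = -3 (W(y) = 1 - 4 = -3)
(-586 + 634)*(W(2) + l) = (-586 + 634)*(-3 - 268) = 48*(-271) = -13008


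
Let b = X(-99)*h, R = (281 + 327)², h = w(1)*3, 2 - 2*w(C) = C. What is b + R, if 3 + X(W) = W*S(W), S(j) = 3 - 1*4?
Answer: 369808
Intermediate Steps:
w(C) = 1 - C/2
S(j) = -1 (S(j) = 3 - 4 = -1)
X(W) = -3 - W (X(W) = -3 + W*(-1) = -3 - W)
h = 3/2 (h = (1 - ½*1)*3 = (1 - ½)*3 = (½)*3 = 3/2 ≈ 1.5000)
R = 369664 (R = 608² = 369664)
b = 144 (b = (-3 - 1*(-99))*(3/2) = (-3 + 99)*(3/2) = 96*(3/2) = 144)
b + R = 144 + 369664 = 369808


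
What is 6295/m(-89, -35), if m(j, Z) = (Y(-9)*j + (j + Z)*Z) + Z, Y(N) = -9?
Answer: 6295/5106 ≈ 1.2329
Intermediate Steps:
m(j, Z) = Z - 9*j + Z*(Z + j) (m(j, Z) = (-9*j + (j + Z)*Z) + Z = (-9*j + (Z + j)*Z) + Z = (-9*j + Z*(Z + j)) + Z = Z - 9*j + Z*(Z + j))
6295/m(-89, -35) = 6295/(-35 + (-35)² - 9*(-89) - 35*(-89)) = 6295/(-35 + 1225 + 801 + 3115) = 6295/5106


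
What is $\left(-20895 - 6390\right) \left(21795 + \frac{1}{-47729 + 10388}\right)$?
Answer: $- \frac{7401939319930}{12447} \approx -5.9468 \cdot 10^{8}$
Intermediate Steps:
$\left(-20895 - 6390\right) \left(21795 + \frac{1}{-47729 + 10388}\right) = - 27285 \left(21795 + \frac{1}{-37341}\right) = - 27285 \left(21795 - \frac{1}{37341}\right) = \left(-27285\right) \frac{813847094}{37341} = - \frac{7401939319930}{12447}$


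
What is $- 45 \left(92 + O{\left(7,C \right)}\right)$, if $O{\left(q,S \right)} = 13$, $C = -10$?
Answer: $-4725$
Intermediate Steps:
$- 45 \left(92 + O{\left(7,C \right)}\right) = - 45 \left(92 + 13\right) = \left(-45\right) 105 = -4725$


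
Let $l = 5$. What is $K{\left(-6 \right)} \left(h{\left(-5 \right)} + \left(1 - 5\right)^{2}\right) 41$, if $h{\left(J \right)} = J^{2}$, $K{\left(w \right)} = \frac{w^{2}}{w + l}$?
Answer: $-60516$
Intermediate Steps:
$K{\left(w \right)} = \frac{w^{2}}{5 + w}$ ($K{\left(w \right)} = \frac{w^{2}}{w + 5} = \frac{w^{2}}{5 + w}$)
$K{\left(-6 \right)} \left(h{\left(-5 \right)} + \left(1 - 5\right)^{2}\right) 41 = \frac{\left(-6\right)^{2}}{5 - 6} \left(\left(-5\right)^{2} + \left(1 - 5\right)^{2}\right) 41 = \frac{36}{-1} \left(25 + \left(-4\right)^{2}\right) 41 = 36 \left(-1\right) \left(25 + 16\right) 41 = \left(-36\right) 41 \cdot 41 = \left(-1476\right) 41 = -60516$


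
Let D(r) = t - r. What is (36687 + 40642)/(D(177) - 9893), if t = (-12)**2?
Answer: -11047/1418 ≈ -7.7906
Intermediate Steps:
t = 144
D(r) = 144 - r
(36687 + 40642)/(D(177) - 9893) = (36687 + 40642)/((144 - 1*177) - 9893) = 77329/((144 - 177) - 9893) = 77329/(-33 - 9893) = 77329/(-9926) = 77329*(-1/9926) = -11047/1418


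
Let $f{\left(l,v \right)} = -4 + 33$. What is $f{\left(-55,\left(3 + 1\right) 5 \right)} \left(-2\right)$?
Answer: $-58$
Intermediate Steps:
$f{\left(l,v \right)} = 29$
$f{\left(-55,\left(3 + 1\right) 5 \right)} \left(-2\right) = 29 \left(-2\right) = -58$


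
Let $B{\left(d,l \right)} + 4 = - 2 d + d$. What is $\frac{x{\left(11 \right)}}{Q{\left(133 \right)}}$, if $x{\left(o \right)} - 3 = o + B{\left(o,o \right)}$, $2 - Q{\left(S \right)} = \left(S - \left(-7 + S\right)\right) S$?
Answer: $\frac{1}{929} \approx 0.0010764$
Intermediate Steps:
$Q{\left(S \right)} = 2 - 7 S$ ($Q{\left(S \right)} = 2 - \left(S - \left(-7 + S\right)\right) S = 2 - 7 S$)
$B{\left(d,l \right)} = -4 - d$ ($B{\left(d,l \right)} = -4 + \left(- 2 d + d\right) = -4 - d$)
$x{\left(o \right)} = -1$ ($x{\left(o \right)} = 3 + \left(o - \left(4 + o\right)\right) = 3 - 4 = -1$)
$\frac{x{\left(11 \right)}}{Q{\left(133 \right)}} = - \frac{1}{2 - 931} = - \frac{1}{-929} = \left(-1\right) \left(- \frac{1}{929}\right) = \frac{1}{929}$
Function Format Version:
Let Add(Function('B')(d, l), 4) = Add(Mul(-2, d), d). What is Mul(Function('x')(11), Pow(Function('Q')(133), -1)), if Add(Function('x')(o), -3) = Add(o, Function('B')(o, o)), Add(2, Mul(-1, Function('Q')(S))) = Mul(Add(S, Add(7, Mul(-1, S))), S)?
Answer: Rational(1, 929) ≈ 0.0010764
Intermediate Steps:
Function('Q')(S) = Add(2, Mul(-7, S)) (Function('Q')(S) = Add(2, Mul(-1, Mul(Add(S, Add(7, Mul(-1, S))), S))) = Add(2, Mul(-1, Mul(7, S))) = Add(2, Mul(-7, S)))
Function('B')(d, l) = Add(-4, Mul(-1, d)) (Function('B')(d, l) = Add(-4, Add(Mul(-2, d), d)) = Add(-4, Mul(-1, d)))
Function('x')(o) = -1 (Function('x')(o) = Add(3, Add(o, Add(-4, Mul(-1, o)))) = Add(3, -4) = -1)
Mul(Function('x')(11), Pow(Function('Q')(133), -1)) = Mul(-1, Pow(Add(2, Mul(-7, 133)), -1)) = Mul(-1, Pow(Add(2, -931), -1)) = Mul(-1, Pow(-929, -1)) = Mul(-1, Rational(-1, 929)) = Rational(1, 929)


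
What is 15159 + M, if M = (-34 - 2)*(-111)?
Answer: 19155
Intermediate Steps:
M = 3996 (M = -36*(-111) = 3996)
15159 + M = 15159 + 3996 = 19155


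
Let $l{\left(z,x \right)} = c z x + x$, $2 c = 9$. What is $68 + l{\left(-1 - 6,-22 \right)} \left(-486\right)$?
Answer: $-326038$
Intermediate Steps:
$c = \frac{9}{2}$ ($c = \frac{1}{2} \cdot 9 = \frac{9}{2} \approx 4.5$)
$l{\left(z,x \right)} = x + \frac{9 x z}{2}$ ($l{\left(z,x \right)} = \frac{9 z}{2} x + x = \frac{9 x z}{2} + x = x + \frac{9 x z}{2}$)
$68 + l{\left(-1 - 6,-22 \right)} \left(-486\right) = 68 + \frac{1}{2} \left(-22\right) \left(2 + 9 \left(-1 - 6\right)\right) \left(-486\right) = 68 + \frac{1}{2} \left(-22\right) \left(2 + 9 \left(-7\right)\right) \left(-486\right) = 68 + \frac{1}{2} \left(-22\right) \left(2 - 63\right) \left(-486\right) = 68 + \frac{1}{2} \left(-22\right) \left(-61\right) \left(-486\right) = 68 + 671 \left(-486\right) = 68 - 326106 = -326038$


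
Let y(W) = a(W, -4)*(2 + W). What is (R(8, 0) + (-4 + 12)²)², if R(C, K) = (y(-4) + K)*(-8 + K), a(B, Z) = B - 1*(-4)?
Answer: 4096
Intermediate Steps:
a(B, Z) = 4 + B (a(B, Z) = B + 4 = 4 + B)
y(W) = (2 + W)*(4 + W) (y(W) = (4 + W)*(2 + W) = (2 + W)*(4 + W))
R(C, K) = K*(-8 + K) (R(C, K) = ((2 - 4)*(4 - 4) + K)*(-8 + K) = (-2*0 + K)*(-8 + K) = (0 + K)*(-8 + K) = K*(-8 + K))
(R(8, 0) + (-4 + 12)²)² = (0*(-8 + 0) + (-4 + 12)²)² = (0*(-8) + 8²)² = (0 + 64)² = 64² = 4096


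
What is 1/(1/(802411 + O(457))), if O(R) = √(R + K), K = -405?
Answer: 802411 + 2*√13 ≈ 8.0242e+5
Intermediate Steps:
O(R) = √(-405 + R) (O(R) = √(R - 405) = √(-405 + R))
1/(1/(802411 + O(457))) = 1/(1/(802411 + √(-405 + 457))) = 1/(1/(802411 + √52)) = 1/(1/(802411 + 2*√13)) = 802411 + 2*√13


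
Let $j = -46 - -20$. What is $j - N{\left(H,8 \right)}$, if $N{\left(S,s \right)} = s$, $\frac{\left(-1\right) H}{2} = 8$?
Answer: $-34$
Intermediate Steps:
$H = -16$ ($H = \left(-2\right) 8 = -16$)
$j = -26$ ($j = -46 + 20 = -26$)
$j - N{\left(H,8 \right)} = -26 - 8 = -34$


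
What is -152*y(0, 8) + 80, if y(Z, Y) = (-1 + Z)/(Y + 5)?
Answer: 1192/13 ≈ 91.692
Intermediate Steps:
y(Z, Y) = (-1 + Z)/(5 + Y)
-152*y(0, 8) + 80 = -152*(-1 + 0)/(5 + 8) + 80 = -152*(-1)/13 + 80 = -152*(-1/13) + 80 = 152/13 + 80 = 1192/13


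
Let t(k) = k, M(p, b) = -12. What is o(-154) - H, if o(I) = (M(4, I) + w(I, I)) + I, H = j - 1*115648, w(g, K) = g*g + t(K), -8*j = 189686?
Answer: 651019/4 ≈ 1.6275e+5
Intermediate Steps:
j = -94843/4 (j = -1/8*189686 = -94843/4 ≈ -23711.)
w(g, K) = K + g**2 (w(g, K) = g*g + K = g**2 + K = K + g**2)
H = -557435/4 (H = -94843/4 - 1*115648 = -94843/4 - 115648 = -557435/4 ≈ -1.3936e+5)
o(I) = -12 + I**2 + 2*I (o(I) = (-12 + (I + I**2)) + I = (-12 + I + I**2) + I = -12 + I**2 + 2*I)
o(-154) - H = (-12 + (-154)**2 + 2*(-154)) - 1*(-557435/4) = (-12 + 23716 - 308) + 557435/4 = 23396 + 557435/4 = 651019/4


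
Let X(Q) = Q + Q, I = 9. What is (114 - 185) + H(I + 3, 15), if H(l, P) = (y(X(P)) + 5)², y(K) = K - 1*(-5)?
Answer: 1529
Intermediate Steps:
X(Q) = 2*Q
y(K) = 5 + K (y(K) = K + 5 = 5 + K)
H(l, P) = (10 + 2*P)² (H(l, P) = ((5 + 2*P) + 5)² = (10 + 2*P)²)
(114 - 185) + H(I + 3, 15) = (114 - 185) + 4*(5 + 15)² = -71 + 4*20² = -71 + 4*400 = -71 + 1600 = 1529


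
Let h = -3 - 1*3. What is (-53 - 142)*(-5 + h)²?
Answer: -23595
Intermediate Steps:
h = -6 (h = -3 - 3 = -6)
(-53 - 142)*(-5 + h)² = (-53 - 142)*(-5 - 6)² = -195*(-11)² = -195*121 = -23595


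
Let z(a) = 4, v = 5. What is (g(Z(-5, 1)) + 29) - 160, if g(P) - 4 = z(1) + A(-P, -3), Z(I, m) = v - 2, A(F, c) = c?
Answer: -126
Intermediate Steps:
Z(I, m) = 3 (Z(I, m) = 5 - 2 = 3)
g(P) = 5 (g(P) = 4 + (4 - 3) = 4 + 1 = 5)
(g(Z(-5, 1)) + 29) - 160 = (5 + 29) - 160 = 34 - 160 = -126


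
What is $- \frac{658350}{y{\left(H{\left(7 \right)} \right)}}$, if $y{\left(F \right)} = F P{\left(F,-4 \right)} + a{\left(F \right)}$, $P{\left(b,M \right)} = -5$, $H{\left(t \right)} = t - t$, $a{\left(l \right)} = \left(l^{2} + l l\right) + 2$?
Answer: $-329175$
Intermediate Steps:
$a{\left(l \right)} = 2 + 2 l^{2}$ ($a{\left(l \right)} = \left(l^{2} + l^{2}\right) + 2 = 2 l^{2} + 2 = 2 + 2 l^{2}$)
$H{\left(t \right)} = 0$
$y{\left(F \right)} = 2 - 5 F + 2 F^{2}$ ($y{\left(F \right)} = F \left(-5\right) + \left(2 + 2 F^{2}\right) = - 5 F + \left(2 + 2 F^{2}\right) = 2 - 5 F + 2 F^{2}$)
$- \frac{658350}{y{\left(H{\left(7 \right)} \right)}} = - \frac{658350}{2 - 0 + 2 \cdot 0^{2}} = - \frac{658350}{2 + 0 + 2 \cdot 0} = - \frac{658350}{2 + 0 + 0} = - \frac{658350}{2} = \left(-658350\right) \frac{1}{2} = -329175$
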